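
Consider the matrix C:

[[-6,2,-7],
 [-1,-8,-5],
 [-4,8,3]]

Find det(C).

det(C) = 230

Expand along row 1:
  + (-6) · |-8 -5; 8 3| = (-6)·(-24 − (-40)) = -96
  − 2 · |-1 -5; -4 3| = −2·(-3 − 20) = 46
  + (-7) · |-1 -8; -4 8| = (-7)·(-8 − 32) = 280
Sum: (-96) + (46) + (280) = 230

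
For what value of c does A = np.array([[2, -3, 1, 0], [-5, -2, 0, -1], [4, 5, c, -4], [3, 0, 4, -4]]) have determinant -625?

c = -4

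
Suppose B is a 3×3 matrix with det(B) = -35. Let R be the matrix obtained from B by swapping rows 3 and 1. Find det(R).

35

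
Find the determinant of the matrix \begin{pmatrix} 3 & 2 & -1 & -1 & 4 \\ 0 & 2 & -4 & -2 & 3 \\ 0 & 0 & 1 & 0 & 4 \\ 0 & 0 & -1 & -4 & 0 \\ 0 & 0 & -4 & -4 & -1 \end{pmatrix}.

-264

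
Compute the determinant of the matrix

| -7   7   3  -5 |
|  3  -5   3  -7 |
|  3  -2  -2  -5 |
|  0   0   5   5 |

Expand along row 4 (it has 2 zeros):
  − (5) · M_43   where M_43 = det([-7 7 -5; 3 -5 -7; 3 -2 -5]) = -164
  + (5) · M_44   where M_44 = det([-7 7 3; 3 -5 3; 3 -2 -2]) = 20
det = (-1)·(5)·(-164) + (+1)·(5)·(20) = 920

920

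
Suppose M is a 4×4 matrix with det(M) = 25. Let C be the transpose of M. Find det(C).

25

det(Mᵀ) = det(M).
det(C) = (1)·(25) = 25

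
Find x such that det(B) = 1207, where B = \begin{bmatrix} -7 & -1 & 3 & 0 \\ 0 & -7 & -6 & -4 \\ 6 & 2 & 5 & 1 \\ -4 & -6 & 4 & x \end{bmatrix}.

1

Expanding along the column containing x, det(B) is linear in x: det(B) = (323)·x + (884).
Set (323)·x + (884) = 1207  ⇒  (323)·x = 323  ⇒  x = 1.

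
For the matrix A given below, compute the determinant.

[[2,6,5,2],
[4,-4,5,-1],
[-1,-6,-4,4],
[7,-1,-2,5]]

The determinant is -2311.

Expand along row 1:
  + (2) · M_11   where M_11 = det([-4 5 -1; -6 -4 4; -1 -2 5]) = 170
  − (6) · M_12   where M_12 = det([4 5 -1; -1 -4 4; 7 -2 5]) = 87
  + (5) · M_13   where M_13 = det([4 -4 -1; -1 -6 4; 7 -1 5]) = -279
  − (2) · M_14   where M_14 = det([4 -4 5; -1 -6 -4; 7 -1 -2]) = 367
det = (+1)·(2)·(170) + (-1)·(6)·(87) + (+1)·(5)·(-279) + (-1)·(2)·(367) = -2311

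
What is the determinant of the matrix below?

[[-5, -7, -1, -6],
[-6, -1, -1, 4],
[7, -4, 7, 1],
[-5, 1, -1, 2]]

The determinant is 800.

Expand along row 1:
  + (-5) · M_11   where M_11 = det([-1 -1 4; -4 7 1; 1 -1 2]) = -36
  − (-7) · M_12   where M_12 = det([-6 -1 4; 7 7 1; -5 -1 2]) = 41
  + (-1) · M_13   where M_13 = det([-6 -1 4; 7 -4 1; -5 1 2]) = 21
  − (-6) · M_14   where M_14 = det([-6 -1 -1; 7 -4 7; -5 1 -1]) = 59
det = (+1)·(-5)·(-36) + (-1)·(-7)·(41) + (+1)·(-1)·(21) + (-1)·(-6)·(59) = 800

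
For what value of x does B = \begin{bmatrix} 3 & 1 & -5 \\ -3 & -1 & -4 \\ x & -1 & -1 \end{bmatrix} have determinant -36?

Expanding along the column containing x, det(B) is linear in x: det(B) = (-9)·x + (-27).
Set (-9)·x + (-27) = -36  ⇒  (-9)·x = -9  ⇒  x = 1.

x = 1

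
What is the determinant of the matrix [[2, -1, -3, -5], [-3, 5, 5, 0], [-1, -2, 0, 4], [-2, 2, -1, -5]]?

The determinant is -49.

Expand along row 2 (it has 1 zero):
  − (-3) · M_21   where M_21 = det([-1 -3 -5; -2 0 4; 2 -1 -5]) = -8
  + (5) · M_22   where M_22 = det([2 -3 -5; -1 0 4; -2 -1 -5]) = 42
  − (5) · M_23   where M_23 = det([2 -1 -5; -1 -2 4; -2 2 -5]) = 47
det = (-1)·(-3)·(-8) + (+1)·(5)·(42) + (-1)·(5)·(47) = -49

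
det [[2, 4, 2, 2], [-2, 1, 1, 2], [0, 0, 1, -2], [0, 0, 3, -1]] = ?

The determinant is 50.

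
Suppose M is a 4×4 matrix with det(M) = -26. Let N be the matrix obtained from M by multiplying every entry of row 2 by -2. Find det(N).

52

Scaling one row by -2 multiplies the determinant by -2.
det(N) = (-2)·(-26) = 52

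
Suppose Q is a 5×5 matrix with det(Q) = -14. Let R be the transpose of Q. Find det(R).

-14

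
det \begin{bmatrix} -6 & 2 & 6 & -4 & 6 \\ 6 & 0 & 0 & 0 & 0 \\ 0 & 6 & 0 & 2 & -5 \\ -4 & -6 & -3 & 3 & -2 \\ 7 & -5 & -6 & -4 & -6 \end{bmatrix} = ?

-6228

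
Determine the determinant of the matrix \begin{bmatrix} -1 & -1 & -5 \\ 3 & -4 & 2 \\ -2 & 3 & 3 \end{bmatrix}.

Expand along row 1:
  + (-1) · |-4 2; 3 3| = (-1)·(-12 − 6) = 18
  − (-1) · |3 2; -2 3| = −(-1)·(9 − (-4)) = 13
  + (-5) · |3 -4; -2 3| = (-5)·(9 − 8) = -5
Sum: (18) + (13) + (-5) = 26

The determinant is 26.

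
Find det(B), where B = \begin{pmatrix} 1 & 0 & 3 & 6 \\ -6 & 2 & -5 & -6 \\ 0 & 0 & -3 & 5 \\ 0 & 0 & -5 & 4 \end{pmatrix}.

det(B) = 26

B is block upper-triangular with a 2×2 block and a 2×2 block on the diagonal, so its determinant equals the product of the determinants of the diagonal blocks.
det of the 2×2 block = 2
det of the 2×2 block = 13
det = (2)·(13) = 26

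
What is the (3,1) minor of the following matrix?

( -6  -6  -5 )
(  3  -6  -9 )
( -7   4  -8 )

24

Delete row 3 and column 1; the remaining 2×2 submatrix is [-6 -5; -6 -9].
Its determinant is (-6)·(-9) − (-5)·(-6) = 24.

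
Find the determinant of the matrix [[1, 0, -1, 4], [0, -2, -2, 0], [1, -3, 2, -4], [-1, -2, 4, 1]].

Expand along row 2 (it has 2 zeros):
  + (-2) · M_22   where M_22 = det([1 -1 4; 1 2 -4; -1 4 1]) = 39
  − (-2) · M_23   where M_23 = det([1 0 4; 1 -3 -4; -1 -2 1]) = -31
det = (+1)·(-2)·(39) + (-1)·(-2)·(-31) = -140

The determinant is -140.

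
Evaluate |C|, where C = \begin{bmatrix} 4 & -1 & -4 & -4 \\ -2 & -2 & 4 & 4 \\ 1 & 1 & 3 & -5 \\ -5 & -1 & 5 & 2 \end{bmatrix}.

294

Expand along row 1:
  + (4) · M_11   where M_11 = det([-2 4 4; 1 3 -5; -1 5 2]) = -18
  − (-1) · M_12   where M_12 = det([-2 4 4; 1 3 -5; -5 5 2]) = 110
  + (-4) · M_13   where M_13 = det([-2 -2 4; 1 1 -5; -5 -1 2]) = -24
  − (-4) · M_14   where M_14 = det([-2 -2 4; 1 1 3; -5 -1 5]) = 40
det = (+1)·(4)·(-18) + (-1)·(-1)·(110) + (+1)·(-4)·(-24) + (-1)·(-4)·(40) = 294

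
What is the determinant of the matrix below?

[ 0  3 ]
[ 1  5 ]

det = 0·5 − 3·1 = 0 − 3 = -3

The determinant is -3.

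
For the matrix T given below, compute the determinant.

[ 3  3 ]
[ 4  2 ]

The determinant is -6.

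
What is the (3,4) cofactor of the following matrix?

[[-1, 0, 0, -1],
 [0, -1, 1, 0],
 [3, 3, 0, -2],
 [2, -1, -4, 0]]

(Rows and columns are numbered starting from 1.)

5

Delete row 3 and column 4; the remaining 3×3 submatrix is [-1 0 0; 0 -1 1; 2 -1 -4].
Its determinant is -5.
The cofactor carries sign (−1)^(3+4) = −1, so C_{3,4} = −(-5) = 5.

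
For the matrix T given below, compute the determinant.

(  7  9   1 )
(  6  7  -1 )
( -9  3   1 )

Expand along column 1:
  + 7 · |7 -1; 3 1| = 7·(7 − (-3)) = 70
  − 6 · |9 1; 3 1| = −6·(9 − 3) = -36
  + (-9) · |9 1; 7 -1| = (-9)·(-9 − 7) = 144
Sum: (70) + (-36) + (144) = 178

178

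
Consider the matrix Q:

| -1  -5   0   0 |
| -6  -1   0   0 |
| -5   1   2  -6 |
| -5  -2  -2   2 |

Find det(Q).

232

Q is block lower-triangular with a 2×2 block and a 2×2 block on the diagonal, so its determinant equals the product of the determinants of the diagonal blocks.
det of the 2×2 block = -29
det of the 2×2 block = -8
det = (-29)·(-8) = 232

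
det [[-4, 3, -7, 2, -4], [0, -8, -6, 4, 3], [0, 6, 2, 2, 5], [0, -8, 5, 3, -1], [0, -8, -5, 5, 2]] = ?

3504

Expand along column 1 (it has 4 zeros):
  + (-4) · M_11   where M_11 = det([-8 -6 4 3; 6 2 2 5; -8 5 3 -1; -8 -5 5 2]) = -876
det = (+1)·(-4)·(-876) = 3504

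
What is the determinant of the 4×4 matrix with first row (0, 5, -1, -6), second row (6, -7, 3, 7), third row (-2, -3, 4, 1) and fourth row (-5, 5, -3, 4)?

Expand along row 1 (it has 1 zero):
  − (5) · M_12   where M_12 = det([6 3 7; -2 4 1; -5 -3 4]) = 305
  + (-1) · M_13   where M_13 = det([6 -7 7; -2 -3 1; -5 5 4]) = -298
  − (-6) · M_14   where M_14 = det([6 -7 3; -2 -3 4; -5 5 -3]) = 41
det = (-1)·(5)·(305) + (+1)·(-1)·(-298) + (-1)·(-6)·(41) = -981

The determinant is -981.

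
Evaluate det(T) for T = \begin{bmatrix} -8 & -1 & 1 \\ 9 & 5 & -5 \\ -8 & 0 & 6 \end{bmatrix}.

Expand along column 2:
  − (-1) · |9 -5; -8 6| = −(-1)·(54 − 40) = 14
  + 5 · |-8 1; -8 6| = 5·(-48 − (-8)) = -200
Sum: (14) + (-200) = -186

det(T) = -186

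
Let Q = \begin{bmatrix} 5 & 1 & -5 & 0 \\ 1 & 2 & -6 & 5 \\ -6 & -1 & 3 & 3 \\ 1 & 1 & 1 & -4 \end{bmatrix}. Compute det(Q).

|Q| = 44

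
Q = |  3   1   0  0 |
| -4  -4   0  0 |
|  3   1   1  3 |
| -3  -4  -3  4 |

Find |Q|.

Q is block lower-triangular with a 2×2 block and a 2×2 block on the diagonal, so its determinant equals the product of the determinants of the diagonal blocks.
det of the 2×2 block = -8
det of the 2×2 block = 13
det = (-8)·(13) = -104

|Q| = -104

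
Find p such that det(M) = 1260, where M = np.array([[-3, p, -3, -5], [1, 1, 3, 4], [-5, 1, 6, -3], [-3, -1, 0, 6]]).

Expanding along the column containing p, det(M) is linear in p: det(M) = (-225)·p + (-315).
Set (-225)·p + (-315) = 1260  ⇒  (-225)·p = 1575  ⇒  p = -7.

-7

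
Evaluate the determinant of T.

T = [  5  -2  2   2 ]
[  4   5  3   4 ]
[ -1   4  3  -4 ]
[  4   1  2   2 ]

The determinant is -72.

Expand along row 1:
  + (5) · M_11   where M_11 = det([5 3 4; 4 3 -4; 1 2 2]) = 54
  − (-2) · M_12   where M_12 = det([4 3 4; -1 3 -4; 4 2 2]) = -42
  + (2) · M_13   where M_13 = det([4 5 4; -1 4 -4; 4 1 2]) = -90
  − (2) · M_14   where M_14 = det([4 5 3; -1 4 3; 4 1 2]) = 39
det = (+1)·(5)·(54) + (-1)·(-2)·(-42) + (+1)·(2)·(-90) + (-1)·(2)·(39) = -72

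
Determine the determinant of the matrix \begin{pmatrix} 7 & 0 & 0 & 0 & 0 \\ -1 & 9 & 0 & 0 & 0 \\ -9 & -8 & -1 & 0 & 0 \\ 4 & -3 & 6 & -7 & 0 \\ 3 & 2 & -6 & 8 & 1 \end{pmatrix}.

The matrix is lower triangular, so the determinant is the product of the diagonal entries:
det = (7) · (9) · (-1) · (-7) · (1) = 441

The determinant is 441.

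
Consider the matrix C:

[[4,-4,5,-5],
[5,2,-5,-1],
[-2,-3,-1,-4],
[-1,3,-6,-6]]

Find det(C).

Expand along row 1:
  + (4) · M_11   where M_11 = det([2 -5 -1; -3 -1 -4; 3 -6 -6]) = 93
  − (-4) · M_12   where M_12 = det([5 -5 -1; -2 -1 -4; -1 -6 -6]) = -61
  + (5) · M_13   where M_13 = det([5 2 -1; -2 -3 -4; -1 3 -6]) = 143
  − (-5) · M_14   where M_14 = det([5 2 -5; -2 -3 -1; -1 3 -6]) = 128
det = (+1)·(4)·(93) + (-1)·(-4)·(-61) + (+1)·(5)·(143) + (-1)·(-5)·(128) = 1483

The determinant is 1483.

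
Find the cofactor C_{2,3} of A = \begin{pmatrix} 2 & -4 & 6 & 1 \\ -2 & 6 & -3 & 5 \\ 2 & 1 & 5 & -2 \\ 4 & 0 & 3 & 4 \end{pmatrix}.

-68

Delete row 2 and column 3; the remaining 3×3 submatrix is [2 -4 1; 2 1 -2; 4 0 4].
Its determinant is 68.
The cofactor carries sign (−1)^(2+3) = −1, so C_{2,3} = −(68) = -68.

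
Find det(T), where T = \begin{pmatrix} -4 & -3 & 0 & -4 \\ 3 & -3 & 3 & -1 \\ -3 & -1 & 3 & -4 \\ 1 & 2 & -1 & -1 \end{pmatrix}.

det(T) = -242

Expand along row 1 (it has 1 zero):
  + (-4) · M_11   where M_11 = det([-3 3 -1; -1 3 -4; 2 -1 -1]) = -1
  − (-3) · M_12   where M_12 = det([3 3 -1; -3 3 -4; 1 -1 -1]) = -42
  − (-4) · M_14   where M_14 = det([3 -3 3; -3 -1 3; 1 2 -1]) = -30
det = (+1)·(-4)·(-1) + (-1)·(-3)·(-42) + (-1)·(-4)·(-30) = -242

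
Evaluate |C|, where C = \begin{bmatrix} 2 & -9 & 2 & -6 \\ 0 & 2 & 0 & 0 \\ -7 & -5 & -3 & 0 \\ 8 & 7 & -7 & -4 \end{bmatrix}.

The determinant is -940.

Expand along row 2 (it has 3 zeros):
  + (2) · M_22   where M_22 = det([2 2 -6; -7 -3 0; 8 -7 -4]) = -470
det = (+1)·(2)·(-470) = -940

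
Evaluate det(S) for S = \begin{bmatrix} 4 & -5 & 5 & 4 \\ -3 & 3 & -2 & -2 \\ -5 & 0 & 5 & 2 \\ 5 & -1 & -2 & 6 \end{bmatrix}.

Expand along row 3 (it has 1 zero):
  + (-5) · M_31   where M_31 = det([-5 5 4; 3 -2 -2; -1 -2 6]) = -32
  + (5) · M_33   where M_33 = det([4 -5 4; -3 3 -2; 5 -1 6]) = -24
  − (2) · M_34   where M_34 = det([4 -5 5; -3 3 -2; 5 -1 -2]) = -12
det = (+1)·(-5)·(-32) + (+1)·(5)·(-24) + (-1)·(2)·(-12) = 64

64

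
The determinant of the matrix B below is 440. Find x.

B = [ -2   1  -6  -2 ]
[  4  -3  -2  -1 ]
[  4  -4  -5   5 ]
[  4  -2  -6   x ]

Expanding along the row containing x, det(B) is linear in x: det(B) = (22)·x + (308).
Set (22)·x + (308) = 440  ⇒  (22)·x = 132  ⇒  x = 6.

x = 6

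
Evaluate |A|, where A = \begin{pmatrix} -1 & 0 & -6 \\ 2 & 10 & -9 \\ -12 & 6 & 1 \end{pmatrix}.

Expand along column 2:
  + 10 · |-1 -6; -12 1| = 10·(-1 − 72) = -730
  − 6 · |-1 -6; 2 -9| = −6·(9 − (-12)) = -126
Sum: (-730) + (-126) = -856

|A| = -856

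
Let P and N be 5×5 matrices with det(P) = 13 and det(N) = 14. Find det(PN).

det(PN) = det(P)·det(N) = (13)·(14) = 182

182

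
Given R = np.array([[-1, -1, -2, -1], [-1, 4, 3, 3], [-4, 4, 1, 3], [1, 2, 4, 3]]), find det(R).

Expand along row 1:
  + (-1) · M_11   where M_11 = det([4 3 3; 4 1 3; 2 4 3]) = -12
  − (-1) · M_12   where M_12 = det([-1 3 3; -4 1 3; 1 4 3]) = 3
  + (-2) · M_13   where M_13 = det([-1 4 3; -4 4 3; 1 2 3]) = 18
  − (-1) · M_14   where M_14 = det([-1 4 3; -4 4 1; 1 2 4]) = 18
det = (+1)·(-1)·(-12) + (-1)·(-1)·(3) + (+1)·(-2)·(18) + (-1)·(-1)·(18) = -3

-3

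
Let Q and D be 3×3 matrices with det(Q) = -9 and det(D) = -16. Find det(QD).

|QD| = 144

det(QD) = det(Q)·det(D) = (-9)·(-16) = 144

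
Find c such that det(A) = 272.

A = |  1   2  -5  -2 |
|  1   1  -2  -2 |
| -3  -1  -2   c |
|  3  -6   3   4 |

Expanding along the column containing c, det(A) is linear in c: det(A) = (-18)·c + (128).
Set (-18)·c + (128) = 272  ⇒  (-18)·c = 144  ⇒  c = -8.

c = -8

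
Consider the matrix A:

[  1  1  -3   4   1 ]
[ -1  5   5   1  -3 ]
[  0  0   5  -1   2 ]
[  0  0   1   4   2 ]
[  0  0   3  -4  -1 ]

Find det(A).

|A| = -114

A is block upper-triangular with a 2×2 block and a 3×3 block on the diagonal, so its determinant equals the product of the determinants of the diagonal blocks.
det of the 2×2 block = 6
det of the 3×3 block = -19
det = (6)·(-19) = -114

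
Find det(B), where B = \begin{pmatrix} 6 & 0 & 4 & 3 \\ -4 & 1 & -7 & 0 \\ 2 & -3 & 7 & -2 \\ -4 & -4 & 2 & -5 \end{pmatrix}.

The determinant is 8.

Expand along row 1 (it has 1 zero):
  + (6) · M_11   where M_11 = det([1 -7 0; -3 7 -2; -4 2 -5]) = 18
  + (4) · M_13   where M_13 = det([-4 1 0; 2 -3 -2; -4 -4 -5]) = -10
  − (3) · M_14   where M_14 = det([-4 1 -7; 2 -3 7; -4 -4 2]) = 20
det = (+1)·(6)·(18) + (+1)·(4)·(-10) + (-1)·(3)·(20) = 8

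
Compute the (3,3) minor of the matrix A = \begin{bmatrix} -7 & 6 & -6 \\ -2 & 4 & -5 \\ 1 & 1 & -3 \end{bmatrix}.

Delete row 3 and column 3; the remaining 2×2 submatrix is [-7 6; -2 4].
Its determinant is (-7)·4 − 6·(-2) = -16.

-16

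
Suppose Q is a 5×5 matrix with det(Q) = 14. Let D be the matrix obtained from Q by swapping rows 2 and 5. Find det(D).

The determinant is -14.

Swapping two rows multiplies the determinant by −1.
det(D) = (-1)·(14) = -14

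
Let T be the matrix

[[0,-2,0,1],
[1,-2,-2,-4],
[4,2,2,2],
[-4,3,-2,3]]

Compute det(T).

Expand along row 1 (it has 2 zeros):
  − (-2) · M_12   where M_12 = det([1 -2 -4; 4 2 2; -4 -2 3]) = 50
  − (1) · M_14   where M_14 = det([1 -2 -2; 4 2 2; -4 3 -2]) = -50
det = (-1)·(-2)·(50) + (-1)·(1)·(-50) = 150

The determinant is 150.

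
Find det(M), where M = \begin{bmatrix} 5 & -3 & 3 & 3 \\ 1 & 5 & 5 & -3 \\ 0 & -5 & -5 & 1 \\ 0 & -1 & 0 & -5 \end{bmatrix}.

218

Expand along row 4 (it has 2 zeros):
  + (-1) · M_42   where M_42 = det([5 3 3; 1 5 -3; 0 -5 1]) = -68
  + (-5) · M_44   where M_44 = det([5 -3 3; 1 5 5; 0 -5 -5]) = -30
det = (+1)·(-1)·(-68) + (+1)·(-5)·(-30) = 218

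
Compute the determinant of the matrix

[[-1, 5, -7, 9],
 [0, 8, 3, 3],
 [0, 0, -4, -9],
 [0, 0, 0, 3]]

96

The matrix is upper triangular, so the determinant is the product of the diagonal entries:
det = (-1) · (8) · (-4) · (3) = 96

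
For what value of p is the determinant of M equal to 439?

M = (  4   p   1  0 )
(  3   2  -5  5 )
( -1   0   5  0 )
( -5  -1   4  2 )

p = -2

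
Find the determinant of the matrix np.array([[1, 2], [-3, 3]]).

9

det = 1·3 − 2·(-3) = 3 − (-6) = 9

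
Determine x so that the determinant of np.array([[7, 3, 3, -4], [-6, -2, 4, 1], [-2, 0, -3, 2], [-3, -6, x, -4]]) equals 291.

Expanding along the row containing x, det(M) is linear in x: det(M) = (-18)·x + (237).
Set (-18)·x + (237) = 291  ⇒  (-18)·x = 54  ⇒  x = -3.

x = -3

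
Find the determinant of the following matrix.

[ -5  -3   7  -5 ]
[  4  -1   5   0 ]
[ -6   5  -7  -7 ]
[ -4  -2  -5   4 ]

Expand along row 2 (it has 1 zero):
  − (4) · M_21   where M_21 = det([-3 7 -5; 5 -7 -7; -2 -5 4]) = 342
  + (-1) · M_22   where M_22 = det([-5 7 -5; -6 -7 -7; -4 -5 4]) = 669
  − (5) · M_23   where M_23 = det([-5 -3 -5; -6 5 -7; -4 -2 4]) = -346
det = (-1)·(4)·(342) + (+1)·(-1)·(669) + (-1)·(5)·(-346) = -307

-307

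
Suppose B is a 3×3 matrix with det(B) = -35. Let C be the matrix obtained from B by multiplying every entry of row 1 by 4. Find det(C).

Scaling one row by 4 multiplies the determinant by 4.
det(C) = (4)·(-35) = -140

-140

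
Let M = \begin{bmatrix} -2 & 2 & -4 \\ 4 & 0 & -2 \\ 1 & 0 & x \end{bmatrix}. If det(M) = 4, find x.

Expanding along the column containing x, det(M) is linear in x: det(M) = (-8)·x + (-4).
Set (-8)·x + (-4) = 4  ⇒  (-8)·x = 8  ⇒  x = -1.

x = -1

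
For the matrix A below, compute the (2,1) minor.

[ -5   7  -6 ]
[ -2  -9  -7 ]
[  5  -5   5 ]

Delete row 2 and column 1; the remaining 2×2 submatrix is [7 -6; -5 5].
Its determinant is 7·5 − (-6)·(-5) = 5.

The minor is 5.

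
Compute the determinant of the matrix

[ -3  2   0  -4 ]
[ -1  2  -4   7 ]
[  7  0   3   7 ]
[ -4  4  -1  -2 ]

The determinant is -38.

Expand along row 1 (it has 1 zero):
  + (-3) · M_11   where M_11 = det([2 -4 7; 0 3 7; 4 -1 -2]) = -194
  − (2) · M_12   where M_12 = det([-1 -4 7; 7 3 7; -4 -1 -2]) = 90
  − (-4) · M_14   where M_14 = det([-1 2 -4; 7 0 3; -4 4 -1]) = -110
det = (+1)·(-3)·(-194) + (-1)·(2)·(90) + (-1)·(-4)·(-110) = -38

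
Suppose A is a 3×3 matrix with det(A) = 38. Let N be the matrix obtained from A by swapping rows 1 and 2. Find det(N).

-38

Swapping two rows multiplies the determinant by −1.
det(N) = (-1)·(38) = -38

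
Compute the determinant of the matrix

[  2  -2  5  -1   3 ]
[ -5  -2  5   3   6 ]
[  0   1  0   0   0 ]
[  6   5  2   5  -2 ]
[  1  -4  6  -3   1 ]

1026

Expand along row 3 (it has 4 zeros):
  − (1) · M_32   where M_32 = det([2 5 -1 3; -5 5 3 6; 6 2 5 -2; 1 6 -3 1]) = -1026
det = (-1)·(1)·(-1026) = 1026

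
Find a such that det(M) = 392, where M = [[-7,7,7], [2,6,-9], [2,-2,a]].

a = -9

Expanding along the row containing a, det(M) is linear in a: det(M) = (-56)·a + (-112).
Set (-56)·a + (-112) = 392  ⇒  (-56)·a = 504  ⇒  a = -9.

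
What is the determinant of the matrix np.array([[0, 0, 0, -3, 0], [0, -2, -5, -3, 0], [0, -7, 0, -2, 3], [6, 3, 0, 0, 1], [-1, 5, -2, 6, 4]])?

The determinant is -4326.

Expand along row 1 (it has 4 zeros):
  − (-3) · M_14   where M_14 = det([0 -2 -5 0; 0 -7 0 3; 6 3 0 1; -1 5 -2 4]) = -1442
det = (-1)·(-3)·(-1442) = -4326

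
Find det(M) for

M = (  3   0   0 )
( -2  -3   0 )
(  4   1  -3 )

M is lower triangular, so det(M) is the product of the diagonal entries:
det = (3) · (-3) · (-3) = 27

27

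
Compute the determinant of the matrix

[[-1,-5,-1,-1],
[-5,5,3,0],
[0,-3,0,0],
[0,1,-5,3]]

-147

Expand along row 3 (it has 3 zeros):
  − (-3) · M_32   where M_32 = det([-1 -1 -1; -5 3 0; 0 -5 3]) = -49
det = (-1)·(-3)·(-49) = -147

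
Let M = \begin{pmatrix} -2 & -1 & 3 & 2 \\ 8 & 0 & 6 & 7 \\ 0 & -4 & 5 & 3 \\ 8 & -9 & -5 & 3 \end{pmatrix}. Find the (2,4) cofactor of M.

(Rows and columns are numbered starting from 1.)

Delete row 2 and column 4; the remaining 3×3 submatrix is [-2 -1 3; 0 -4 5; 8 -9 -5].
Its determinant is -74.
The cofactor carries sign (−1)^(2+4) = +1, so C_{2,4} = +(-74) = -74.

-74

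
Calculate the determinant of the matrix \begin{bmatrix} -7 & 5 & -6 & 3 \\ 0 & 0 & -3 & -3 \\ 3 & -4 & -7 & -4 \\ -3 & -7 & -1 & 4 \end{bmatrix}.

Expand along row 2 (it has 2 zeros):
  − (-3) · M_23   where M_23 = det([-7 5 3; 3 -4 -4; -3 -7 4]) = 209
  + (-3) · M_24   where M_24 = det([-7 5 -6; 3 -4 -7; -3 -7 -1]) = 633
det = (-1)·(-3)·(209) + (+1)·(-3)·(633) = -1272

The determinant is -1272.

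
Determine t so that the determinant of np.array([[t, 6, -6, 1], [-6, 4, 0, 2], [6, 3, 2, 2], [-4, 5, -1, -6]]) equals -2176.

t = -7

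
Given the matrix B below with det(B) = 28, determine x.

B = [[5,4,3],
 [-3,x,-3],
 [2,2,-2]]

Expanding along the column containing x, det(B) is linear in x: det(B) = (-16)·x + (-36).
Set (-16)·x + (-36) = 28  ⇒  (-16)·x = 64  ⇒  x = -4.

-4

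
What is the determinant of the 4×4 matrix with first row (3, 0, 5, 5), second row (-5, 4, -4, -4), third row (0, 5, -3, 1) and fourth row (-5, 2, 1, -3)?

60

Expand along row 1 (it has 1 zero):
  + (3) · M_11   where M_11 = det([4 -4 -4; 5 -3 1; 2 1 -3]) = -80
  + (5) · M_13   where M_13 = det([-5 4 -4; 0 5 1; -5 2 -3]) = -35
  − (5) · M_14   where M_14 = det([-5 4 -4; 0 5 -3; -5 2 1]) = -95
det = (+1)·(3)·(-80) + (+1)·(5)·(-35) + (-1)·(5)·(-95) = 60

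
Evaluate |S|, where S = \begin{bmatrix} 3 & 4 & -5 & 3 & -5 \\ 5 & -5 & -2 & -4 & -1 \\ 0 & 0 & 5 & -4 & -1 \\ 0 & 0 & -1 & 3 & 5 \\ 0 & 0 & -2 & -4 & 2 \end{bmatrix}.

-5320

S is block upper-triangular with a 2×2 block and a 3×3 block on the diagonal, so its determinant equals the product of the determinants of the diagonal blocks.
det of the 2×2 block = -35
det of the 3×3 block = 152
det = (-35)·(152) = -5320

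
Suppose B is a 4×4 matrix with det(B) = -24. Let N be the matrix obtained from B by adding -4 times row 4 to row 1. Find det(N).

-24

Adding a multiple of one row to another leaves the determinant unchanged.
det(N) = (1)·(-24) = -24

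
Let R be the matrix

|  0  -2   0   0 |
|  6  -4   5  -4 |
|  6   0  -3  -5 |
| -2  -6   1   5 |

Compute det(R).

-320

Expand along row 1 (it has 3 zeros):
  − (-2) · M_12   where M_12 = det([6 5 -4; 6 -3 -5; -2 1 5]) = -160
det = (-1)·(-2)·(-160) = -320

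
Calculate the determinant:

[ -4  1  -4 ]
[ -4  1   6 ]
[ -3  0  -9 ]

Expand along row 3:
  + (-3) · |1 -4; 1 6| = (-3)·(6 − (-4)) = -30
  + (-9) · |-4 1; -4 1| = (-9)·(-4 − (-4)) = 0
Sum: (-30) + (0) = -30

-30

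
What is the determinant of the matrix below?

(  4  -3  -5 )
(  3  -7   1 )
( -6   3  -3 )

Expand along row 1:
  + 4 · |-7 1; 3 -3| = 4·(21 − 3) = 72
  − (-3) · |3 1; -6 -3| = −(-3)·(-9 − (-6)) = -9
  + (-5) · |3 -7; -6 3| = (-5)·(9 − 42) = 165
Sum: (72) + (-9) + (165) = 228

228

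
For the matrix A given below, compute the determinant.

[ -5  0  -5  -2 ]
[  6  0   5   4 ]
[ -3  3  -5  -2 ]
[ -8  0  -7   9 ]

The determinant is -207.

Expand along column 2 (it has 3 zeros):
  − (3) · M_32   where M_32 = det([-5 -5 -2; 6 5 4; -8 -7 9]) = 69
det = (-1)·(3)·(69) = -207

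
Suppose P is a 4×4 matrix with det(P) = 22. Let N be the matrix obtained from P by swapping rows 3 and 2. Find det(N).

-22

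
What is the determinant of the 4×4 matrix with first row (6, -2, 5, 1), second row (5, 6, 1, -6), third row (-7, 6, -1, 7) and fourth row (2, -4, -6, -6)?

2040

Expand along row 1:
  + (6) · M_11   where M_11 = det([6 1 -6; 6 -1 7; -4 -6 -6]) = 536
  − (-2) · M_12   where M_12 = det([5 1 -6; -7 -1 7; 2 -6 -6]) = -52
  + (5) · M_13   where M_13 = det([5 6 -6; -7 6 7; 2 -4 -6]) = -304
  − (1) · M_14   where M_14 = det([5 6 1; -7 6 -1; 2 -4 -6]) = -448
det = (+1)·(6)·(536) + (-1)·(-2)·(-52) + (+1)·(5)·(-304) + (-1)·(1)·(-448) = 2040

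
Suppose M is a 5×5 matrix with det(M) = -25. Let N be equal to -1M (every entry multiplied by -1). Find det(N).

For a 5×5 matrix, det(-1M) = (-1)^5·det(M) = -1·det(M).
det(N) = (-1)·(-25) = 25

det(N) = 25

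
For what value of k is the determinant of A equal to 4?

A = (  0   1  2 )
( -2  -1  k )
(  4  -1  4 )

-4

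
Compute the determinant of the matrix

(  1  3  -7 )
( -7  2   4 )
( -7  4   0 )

Expand along row 3:
  + (-7) · |3 -7; 2 4| = (-7)·(12 − (-14)) = -182
  − 4 · |1 -7; -7 4| = −4·(4 − 49) = 180
Sum: (-182) + (180) = -2

The determinant is -2.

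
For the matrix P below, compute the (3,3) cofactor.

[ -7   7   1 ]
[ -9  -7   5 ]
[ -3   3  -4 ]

The cofactor is 112.

Delete row 3 and column 3; the remaining 2×2 submatrix is [-7 7; -9 -7].
Its determinant is (-7)·(-7) − 7·(-9) = 112.
The cofactor carries sign (−1)^(3+3) = +1, so C_{3,3} = +(112) = 112.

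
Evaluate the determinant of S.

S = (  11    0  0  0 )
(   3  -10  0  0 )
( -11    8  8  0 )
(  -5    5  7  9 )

S is lower triangular, so det(S) is the product of the diagonal entries:
det = (11) · (-10) · (8) · (9) = -7920

The determinant is -7920.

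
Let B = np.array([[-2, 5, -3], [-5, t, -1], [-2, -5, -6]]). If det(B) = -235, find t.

t = -5

Expanding along the row containing t, det(B) is linear in t: det(B) = (6)·t + (-205).
Set (6)·t + (-205) = -235  ⇒  (6)·t = -30  ⇒  t = -5.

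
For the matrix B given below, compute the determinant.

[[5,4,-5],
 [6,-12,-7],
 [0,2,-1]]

94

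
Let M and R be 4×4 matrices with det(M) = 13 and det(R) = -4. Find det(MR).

det(MR) = det(M)·det(R) = (13)·(-4) = -52

det(MR) = -52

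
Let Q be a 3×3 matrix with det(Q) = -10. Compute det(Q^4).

10000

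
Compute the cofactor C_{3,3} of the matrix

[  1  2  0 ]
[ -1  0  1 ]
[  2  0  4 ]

The cofactor is 2.

Delete row 3 and column 3; the remaining 2×2 submatrix is [1 2; -1 0].
Its determinant is 1·0 − 2·(-1) = 2.
The cofactor carries sign (−1)^(3+3) = +1, so C_{3,3} = +(2) = 2.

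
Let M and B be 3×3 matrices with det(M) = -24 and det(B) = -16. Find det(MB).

The determinant is 384.

det(MB) = det(M)·det(B) = (-24)·(-16) = 384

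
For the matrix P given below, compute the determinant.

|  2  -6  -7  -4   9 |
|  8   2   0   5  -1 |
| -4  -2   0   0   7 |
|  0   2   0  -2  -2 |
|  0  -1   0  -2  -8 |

Expand along column 3 (it has 4 zeros):
  + (-7) · M_13   where M_13 = det([8 2 5 -1; -4 -2 0 7; 0 2 -2 -2; 0 -1 -2 -8]) = -48
det = (+1)·(-7)·(-48) = 336

det(P) = 336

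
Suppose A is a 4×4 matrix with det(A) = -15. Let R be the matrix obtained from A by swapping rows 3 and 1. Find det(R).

Swapping two rows multiplies the determinant by −1.
det(R) = (-1)·(-15) = 15

The determinant is 15.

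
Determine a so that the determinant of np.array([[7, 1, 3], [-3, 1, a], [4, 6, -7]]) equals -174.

Expanding along the column containing a, det(M) is linear in a: det(M) = (-38)·a + (-136).
Set (-38)·a + (-136) = -174  ⇒  (-38)·a = -38  ⇒  a = 1.

a = 1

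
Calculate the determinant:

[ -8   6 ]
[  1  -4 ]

The determinant is 26.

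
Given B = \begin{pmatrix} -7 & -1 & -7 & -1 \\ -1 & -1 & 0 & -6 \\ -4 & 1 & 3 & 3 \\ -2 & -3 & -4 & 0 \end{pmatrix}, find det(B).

det(B) = 776

Expand along row 2 (it has 1 zero):
  − (-1) · M_21   where M_21 = det([-1 -7 -1; 1 3 3; -3 -4 0]) = 46
  + (-1) · M_22   where M_22 = det([-7 -7 -1; -4 3 3; -2 -4 0]) = -64
  + (-6) · M_24   where M_24 = det([-7 -1 -7; -4 1 3; -2 -3 -4]) = -111
det = (-1)·(-1)·(46) + (+1)·(-1)·(-64) + (+1)·(-6)·(-111) = 776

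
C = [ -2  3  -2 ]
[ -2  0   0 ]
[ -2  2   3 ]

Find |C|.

The determinant is 26.

Expand along row 2:
  − (-2) · |3 -2; 2 3| = −(-2)·(9 − (-4)) = 26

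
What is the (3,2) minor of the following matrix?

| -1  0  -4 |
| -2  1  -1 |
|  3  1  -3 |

-7

Delete row 3 and column 2; the remaining 2×2 submatrix is [-1 -4; -2 -1].
Its determinant is (-1)·(-1) − (-4)·(-2) = -7.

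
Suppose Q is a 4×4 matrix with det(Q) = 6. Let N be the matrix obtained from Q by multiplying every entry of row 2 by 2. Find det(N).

The determinant is 12.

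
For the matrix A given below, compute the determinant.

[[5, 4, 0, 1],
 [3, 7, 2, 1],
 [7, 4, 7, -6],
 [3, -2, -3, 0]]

Expand along row 1 (it has 1 zero):
  + (5) · M_11   where M_11 = det([7 2 1; 4 7 -6; -2 -3 0]) = -100
  − (4) · M_12   where M_12 = det([3 2 1; 7 7 -6; 3 -3 0]) = -132
  − (1) · M_14   where M_14 = det([3 7 2; 7 4 7; 3 -2 -3]) = 248
det = (+1)·(5)·(-100) + (-1)·(4)·(-132) + (-1)·(1)·(248) = -220

The determinant is -220.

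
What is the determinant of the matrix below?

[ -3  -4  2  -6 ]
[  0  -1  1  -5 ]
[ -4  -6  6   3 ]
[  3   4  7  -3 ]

-459

Expand along row 2 (it has 1 zero):
  + (-1) · M_22   where M_22 = det([-3 2 -6; -4 6 3; 3 7 -3]) = 387
  − (1) · M_23   where M_23 = det([-3 -4 -6; -4 -6 3; 3 4 -3]) = -18
  + (-5) · M_24   where M_24 = det([-3 -4 2; -4 -6 6; 3 4 7]) = 18
det = (+1)·(-1)·(387) + (-1)·(1)·(-18) + (+1)·(-5)·(18) = -459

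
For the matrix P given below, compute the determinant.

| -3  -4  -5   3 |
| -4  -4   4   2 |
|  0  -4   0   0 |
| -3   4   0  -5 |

Expand along row 3 (it has 3 zeros):
  − (-4) · M_32   where M_32 = det([-3 -5 3; -4 4 2; -3 0 -5]) = 226
det = (-1)·(-4)·(226) = 904

904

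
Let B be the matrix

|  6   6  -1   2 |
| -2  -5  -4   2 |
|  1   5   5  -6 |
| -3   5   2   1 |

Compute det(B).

|B| = 603

Expand along row 1:
  + (6) · M_11   where M_11 = det([-5 -4 2; 5 5 -6; 5 2 1]) = 25
  − (6) · M_12   where M_12 = det([-2 -4 2; 1 5 -6; -3 2 1]) = -68
  + (-1) · M_13   where M_13 = det([-2 -5 2; 1 5 -6; -3 5 1]) = -115
  − (2) · M_14   where M_14 = det([-2 -5 -4; 1 5 5; -3 5 2]) = 35
det = (+1)·(6)·(25) + (-1)·(6)·(-68) + (+1)·(-1)·(-115) + (-1)·(2)·(35) = 603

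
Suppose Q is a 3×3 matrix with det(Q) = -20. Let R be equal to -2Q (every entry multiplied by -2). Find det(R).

For a 3×3 matrix, det(-2Q) = (-2)^3·det(Q) = -8·det(Q).
det(R) = (-8)·(-20) = 160

160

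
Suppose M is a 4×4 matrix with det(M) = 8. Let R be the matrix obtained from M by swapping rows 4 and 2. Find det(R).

-8

Swapping two rows multiplies the determinant by −1.
det(R) = (-1)·(8) = -8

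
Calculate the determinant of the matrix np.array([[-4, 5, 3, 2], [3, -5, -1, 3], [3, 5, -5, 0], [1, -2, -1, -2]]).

39

Expand along row 3 (it has 1 zero):
  + (3) · M_31   where M_31 = det([5 3 2; -5 -1 3; -2 -1 -2]) = -17
  − (5) · M_32   where M_32 = det([-4 3 2; 3 -1 3; 1 -1 -2]) = 3
  + (-5) · M_33   where M_33 = det([-4 5 2; 3 -5 3; 1 -2 -2]) = -21
det = (+1)·(3)·(-17) + (-1)·(5)·(3) + (+1)·(-5)·(-21) = 39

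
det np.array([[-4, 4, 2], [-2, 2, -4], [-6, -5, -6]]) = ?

220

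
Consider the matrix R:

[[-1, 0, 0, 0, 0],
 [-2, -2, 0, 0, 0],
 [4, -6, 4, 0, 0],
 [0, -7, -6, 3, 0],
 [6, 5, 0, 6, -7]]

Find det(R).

-168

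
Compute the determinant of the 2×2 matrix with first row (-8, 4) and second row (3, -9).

det = (-8)·(-9) − 4·3 = 72 − 12 = 60

60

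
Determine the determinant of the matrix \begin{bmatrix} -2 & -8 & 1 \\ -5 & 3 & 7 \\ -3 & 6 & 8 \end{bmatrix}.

Expand along row 1:
  + (-2) · |3 7; 6 8| = (-2)·(24 − 42) = 36
  − (-8) · |-5 7; -3 8| = −(-8)·(-40 − (-21)) = -152
  + 1 · |-5 3; -3 6| = 1·(-30 − (-9)) = -21
Sum: (36) + (-152) + (-21) = -137

-137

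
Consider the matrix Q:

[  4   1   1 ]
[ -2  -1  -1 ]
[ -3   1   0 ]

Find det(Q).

Expand along column 3:
  + 1 · |-2 -1; -3 1| = 1·(-2 − 3) = -5
  − (-1) · |4 1; -3 1| = −(-1)·(4 − (-3)) = 7
Sum: (-5) + (7) = 2

2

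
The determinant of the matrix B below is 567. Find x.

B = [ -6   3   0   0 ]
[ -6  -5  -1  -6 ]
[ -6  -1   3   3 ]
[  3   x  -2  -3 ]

Expanding along the column containing x, det(B) is linear in x: det(B) = (-90)·x + (-63).
Set (-90)·x + (-63) = 567  ⇒  (-90)·x = 630  ⇒  x = -7.

x = -7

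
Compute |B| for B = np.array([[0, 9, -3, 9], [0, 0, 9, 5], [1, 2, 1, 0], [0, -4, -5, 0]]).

609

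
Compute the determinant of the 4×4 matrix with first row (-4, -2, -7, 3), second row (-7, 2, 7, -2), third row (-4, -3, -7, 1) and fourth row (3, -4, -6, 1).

Expand along row 1:
  + (-4) · M_11   where M_11 = det([2 7 -2; -3 -7 1; -4 -6 1]) = 11
  − (-2) · M_12   where M_12 = det([-7 7 -2; -4 -7 1; 3 -6 1]) = -34
  + (-7) · M_13   where M_13 = det([-7 2 -2; -4 -3 1; 3 -4 1]) = -43
  − (3) · M_14   where M_14 = det([-7 2 7; -4 -3 -7; 3 -4 -6]) = 155
det = (+1)·(-4)·(11) + (-1)·(-2)·(-34) + (+1)·(-7)·(-43) + (-1)·(3)·(155) = -276

-276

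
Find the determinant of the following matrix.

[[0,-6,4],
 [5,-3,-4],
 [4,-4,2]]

Expand along row 1:
  − (-6) · |5 -4; 4 2| = −(-6)·(10 − (-16)) = 156
  + 4 · |5 -3; 4 -4| = 4·(-20 − (-12)) = -32
Sum: (156) + (-32) = 124

124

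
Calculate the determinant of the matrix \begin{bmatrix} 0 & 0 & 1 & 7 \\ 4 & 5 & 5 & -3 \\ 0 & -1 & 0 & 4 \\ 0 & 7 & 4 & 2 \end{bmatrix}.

Expand along column 1 (it has 3 zeros):
  − (4) · M_21   where M_21 = det([0 1 7; -1 0 4; 7 4 2]) = 2
det = (-1)·(4)·(2) = -8

-8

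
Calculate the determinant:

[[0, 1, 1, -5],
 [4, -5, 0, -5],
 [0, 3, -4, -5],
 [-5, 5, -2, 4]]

Expand along column 1 (it has 2 zeros):
  − (4) · M_21   where M_21 = det([1 1 -5; 3 -4 -5; 5 -2 4]) = -133
  − (-5) · M_41   where M_41 = det([1 1 -5; -5 0 -5; 3 -4 -5]) = -160
det = (-1)·(4)·(-133) + (-1)·(-5)·(-160) = -268

The determinant is -268.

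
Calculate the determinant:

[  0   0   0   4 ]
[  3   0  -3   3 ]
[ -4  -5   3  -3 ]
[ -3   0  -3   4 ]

Expand along row 1 (it has 3 zeros):
  − (4) · M_14   where M_14 = det([3 0 -3; -4 -5 3; -3 0 -3]) = 90
det = (-1)·(4)·(90) = -360

-360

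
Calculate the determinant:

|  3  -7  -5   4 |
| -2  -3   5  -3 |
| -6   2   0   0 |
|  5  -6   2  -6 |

Expand along row 3 (it has 2 zeros):
  + (-6) · M_31   where M_31 = det([-7 -5 4; -3 5 -3; -6 2 -6]) = 264
  − (2) · M_32   where M_32 = det([3 -5 4; -2 5 -3; 5 2 -6]) = -53
det = (+1)·(-6)·(264) + (-1)·(2)·(-53) = -1478

The determinant is -1478.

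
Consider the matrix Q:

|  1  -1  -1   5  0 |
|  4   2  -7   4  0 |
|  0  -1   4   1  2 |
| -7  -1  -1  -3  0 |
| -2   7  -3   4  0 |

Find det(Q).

-3616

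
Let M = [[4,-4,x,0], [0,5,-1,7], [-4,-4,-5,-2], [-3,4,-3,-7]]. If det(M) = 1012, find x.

2

Expanding along the column containing x, det(M) is linear in x: det(M) = (-306)·x + (1624).
Set (-306)·x + (1624) = 1012  ⇒  (-306)·x = -612  ⇒  x = 2.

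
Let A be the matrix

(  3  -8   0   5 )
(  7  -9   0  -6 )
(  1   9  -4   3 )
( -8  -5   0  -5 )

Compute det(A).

Expand along column 3 (it has 3 zeros):
  + (-4) · M_33   where M_33 = det([3 -8 5; 7 -9 -6; -8 -5 -5]) = -1154
det = (+1)·(-4)·(-1154) = 4616

|A| = 4616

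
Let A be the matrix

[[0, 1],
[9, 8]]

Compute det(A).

det(A) = 0·8 − 1·9 = 0 − 9 = -9

det(A) = -9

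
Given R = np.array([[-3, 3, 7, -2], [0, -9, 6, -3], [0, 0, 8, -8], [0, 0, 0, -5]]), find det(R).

-1080

R is upper triangular, so det(R) is the product of the diagonal entries:
det = (-3) · (-9) · (8) · (-5) = -1080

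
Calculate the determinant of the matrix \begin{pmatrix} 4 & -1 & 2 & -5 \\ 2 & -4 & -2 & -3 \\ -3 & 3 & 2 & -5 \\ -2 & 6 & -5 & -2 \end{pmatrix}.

Expand along row 1:
  + (4) · M_11   where M_11 = det([-4 -2 -3; 3 2 -5; 6 -5 -2]) = 245
  − (-1) · M_12   where M_12 = det([2 -2 -3; -3 2 -5; -2 -5 -2]) = -123
  + (2) · M_13   where M_13 = det([2 -4 -3; -3 3 -5; -2 6 -2]) = 68
  − (-5) · M_14   where M_14 = det([2 -4 -2; -3 3 2; -2 6 -5]) = 46
det = (+1)·(4)·(245) + (-1)·(-1)·(-123) + (+1)·(2)·(68) + (-1)·(-5)·(46) = 1223

The determinant is 1223.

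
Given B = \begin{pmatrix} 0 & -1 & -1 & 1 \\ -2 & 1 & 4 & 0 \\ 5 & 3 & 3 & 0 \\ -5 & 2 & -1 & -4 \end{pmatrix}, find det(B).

Expand along column 4 (it has 2 zeros):
  − (1) · M_14   where M_14 = det([-2 1 4; 5 3 3; -5 2 -1]) = 108
  + (-4) · M_44   where M_44 = det([0 -1 -1; -2 1 4; 5 3 3]) = -15
det = (-1)·(1)·(108) + (+1)·(-4)·(-15) = -48

det(B) = -48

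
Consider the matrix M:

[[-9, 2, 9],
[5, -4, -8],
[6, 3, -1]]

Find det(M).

|M| = 13

Expand along column 1:
  + (-9) · |-4 -8; 3 -1| = (-9)·(4 − (-24)) = -252
  − 5 · |2 9; 3 -1| = −5·(-2 − 27) = 145
  + 6 · |2 9; -4 -8| = 6·(-16 − (-36)) = 120
Sum: (-252) + (145) + (120) = 13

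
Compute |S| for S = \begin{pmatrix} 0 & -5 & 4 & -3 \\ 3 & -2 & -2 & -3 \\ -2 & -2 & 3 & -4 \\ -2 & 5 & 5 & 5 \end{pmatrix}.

384

Expand along row 1 (it has 1 zero):
  − (-5) · M_12   where M_12 = det([3 -2 -3; -2 3 -4; -2 5 5]) = 81
  + (4) · M_13   where M_13 = det([3 -2 -3; -2 -2 -4; -2 5 5]) = 36
  − (-3) · M_14   where M_14 = det([3 -2 -2; -2 -2 3; -2 5 5]) = -55
det = (-1)·(-5)·(81) + (+1)·(4)·(36) + (-1)·(-3)·(-55) = 384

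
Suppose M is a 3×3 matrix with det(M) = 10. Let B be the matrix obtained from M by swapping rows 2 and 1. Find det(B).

-10

Swapping two rows multiplies the determinant by −1.
det(B) = (-1)·(10) = -10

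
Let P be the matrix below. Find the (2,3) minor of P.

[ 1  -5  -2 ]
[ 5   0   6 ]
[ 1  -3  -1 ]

2

Delete row 2 and column 3; the remaining 2×2 submatrix is [1 -5; 1 -3].
Its determinant is 1·(-3) − (-5)·1 = 2.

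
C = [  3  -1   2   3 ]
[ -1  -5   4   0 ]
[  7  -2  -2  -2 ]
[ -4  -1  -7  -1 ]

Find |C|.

Expand along row 2 (it has 1 zero):
  − (-1) · M_21   where M_21 = det([-1 2 3; -2 -2 -2; -1 -7 -1]) = 48
  + (-5) · M_22   where M_22 = det([3 2 3; 7 -2 -2; -4 -7 -1]) = -177
  − (4) · M_23   where M_23 = det([3 -1 3; 7 -2 -2; -4 -1 -1]) = -60
det = (-1)·(-1)·(48) + (+1)·(-5)·(-177) + (-1)·(4)·(-60) = 1173

|C| = 1173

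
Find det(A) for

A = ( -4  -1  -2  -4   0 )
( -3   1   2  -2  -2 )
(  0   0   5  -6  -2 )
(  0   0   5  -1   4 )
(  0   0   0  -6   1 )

-1435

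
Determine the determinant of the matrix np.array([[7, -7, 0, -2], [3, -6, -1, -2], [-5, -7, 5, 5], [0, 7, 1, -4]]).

Expand along row 1 (it has 1 zero):
  + (7) · M_11   where M_11 = det([-6 -1 -2; -7 5 5; 7 1 -4]) = 227
  − (-7) · M_12   where M_12 = det([3 -1 -2; -5 5 5; 0 1 -4]) = -45
  − (-2) · M_14   where M_14 = det([3 -6 -1; -5 -7 5; 0 7 1]) = -121
det = (+1)·(7)·(227) + (-1)·(-7)·(-45) + (-1)·(-2)·(-121) = 1032

The determinant is 1032.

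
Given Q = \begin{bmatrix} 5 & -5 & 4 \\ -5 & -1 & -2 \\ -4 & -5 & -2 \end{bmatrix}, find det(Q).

det(Q) = 54

Expand along column 1:
  + 5 · |-1 -2; -5 -2| = 5·(2 − 10) = -40
  − (-5) · |-5 4; -5 -2| = −(-5)·(10 − (-20)) = 150
  + (-4) · |-5 4; -1 -2| = (-4)·(10 − (-4)) = -56
Sum: (-40) + (150) + (-56) = 54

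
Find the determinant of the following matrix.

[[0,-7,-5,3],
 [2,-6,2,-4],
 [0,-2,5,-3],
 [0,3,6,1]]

414

Expand along column 1 (it has 3 zeros):
  − (2) · M_21   where M_21 = det([-7 -5 3; -2 5 -3; 3 6 1]) = -207
det = (-1)·(2)·(-207) = 414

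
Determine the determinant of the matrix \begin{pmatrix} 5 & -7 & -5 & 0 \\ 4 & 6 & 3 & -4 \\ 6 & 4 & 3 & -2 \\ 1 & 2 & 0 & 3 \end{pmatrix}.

The determinant is 506.

Expand along row 1 (it has 1 zero):
  + (5) · M_11   where M_11 = det([6 3 -4; 4 3 -2; 2 0 3]) = 30
  − (-7) · M_12   where M_12 = det([4 3 -4; 6 3 -2; 1 0 3]) = -12
  + (-5) · M_13   where M_13 = det([4 6 -4; 6 4 -2; 1 2 3]) = -88
det = (+1)·(5)·(30) + (-1)·(-7)·(-12) + (+1)·(-5)·(-88) = 506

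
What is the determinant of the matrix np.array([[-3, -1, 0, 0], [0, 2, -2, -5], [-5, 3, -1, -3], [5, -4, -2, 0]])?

Expand along row 1 (it has 2 zeros):
  + (-3) · M_11   where M_11 = det([2 -2 -5; 3 -1 -3; -4 -2 0]) = 14
  − (-1) · M_12   where M_12 = det([0 -2 -5; -5 -1 -3; 5 -2 0]) = -45
det = (+1)·(-3)·(14) + (-1)·(-1)·(-45) = -87

-87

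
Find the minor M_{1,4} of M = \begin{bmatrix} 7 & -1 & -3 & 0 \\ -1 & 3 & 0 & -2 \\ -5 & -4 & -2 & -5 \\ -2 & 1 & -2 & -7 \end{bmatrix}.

-28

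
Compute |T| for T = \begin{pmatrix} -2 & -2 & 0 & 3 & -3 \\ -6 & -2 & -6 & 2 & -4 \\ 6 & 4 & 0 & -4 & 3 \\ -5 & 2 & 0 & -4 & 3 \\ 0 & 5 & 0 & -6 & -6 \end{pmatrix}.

Expand along column 3 (it has 4 zeros):
  − (-6) · M_23   where M_23 = det([-2 -2 3 -3; 6 4 -4 3; -5 2 -4 3; 0 5 -6 -6]) = -231
det = (-1)·(-6)·(-231) = -1386

-1386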